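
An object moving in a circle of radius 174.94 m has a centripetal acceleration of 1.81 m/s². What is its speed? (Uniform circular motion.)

v = √(a_c × r) = √(1.81 × 174.94) = 17.79 m/s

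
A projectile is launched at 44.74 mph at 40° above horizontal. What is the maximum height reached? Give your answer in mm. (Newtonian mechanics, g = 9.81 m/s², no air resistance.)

v₀ = 44.74 mph × 0.44704 = 20.0006 m/s
H = v₀² × sin²(θ) / (2g) = 20.0006² × sin(40°)² / (2 × 9.81) = 400.024 × 0.413176 / 19.62 = 8.42407 m
H = 8.42407 m / 0.001 = 8424 mm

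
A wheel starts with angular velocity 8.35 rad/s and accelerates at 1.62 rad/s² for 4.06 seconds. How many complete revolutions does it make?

θ = ω₀t + ½αt² = 8.35×4.06 + ½×1.62×4.06² = 47.252716 rad
Total revolutions = θ/(2π) = 47.252716/(2π) = 7.52
Complete revolutions = ⌊7.52⌋ = 7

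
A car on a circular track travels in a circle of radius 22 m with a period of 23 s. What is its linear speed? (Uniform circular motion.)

v = 2πr/T = 2π×22/23 = 6.01 m/s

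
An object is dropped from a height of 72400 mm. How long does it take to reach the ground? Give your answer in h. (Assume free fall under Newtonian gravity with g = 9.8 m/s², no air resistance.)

h = 72400 mm × 0.001 = 72.4 m
t = √(2h/g) = √(2 × 72.4 / 9.8) = 3.84389 s
t = 3.84389 s / 3600.0 = 0.001068 h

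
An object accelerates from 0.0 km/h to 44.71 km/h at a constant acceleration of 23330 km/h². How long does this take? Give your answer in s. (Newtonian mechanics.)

v₀ = 0.0 km/h × 0.2777777777777778 = 0.0 m/s
v = 44.71 km/h × 0.2777777777777778 = 12.4194 m/s
a = 23330 km/h² × 7.716049382716049e-05 = 1.80015 m/s²
t = (v - v₀) / a = (12.4194 - 0.0) / 1.80015 = 6.899 s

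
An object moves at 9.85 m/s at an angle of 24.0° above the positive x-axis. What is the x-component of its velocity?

vₓ = v cos(θ) = 9.85 × cos(24.0°) = 9.0 m/s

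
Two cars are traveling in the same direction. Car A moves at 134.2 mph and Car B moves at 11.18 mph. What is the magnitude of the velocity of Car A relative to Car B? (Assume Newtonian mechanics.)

v_rel = |v_A - v_B| = |134.2 - 11.18| = 123.02 mph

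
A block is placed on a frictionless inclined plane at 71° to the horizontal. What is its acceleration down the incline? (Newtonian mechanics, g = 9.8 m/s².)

a = g sin(θ) = 9.8 × sin(71°) = 9.8 × 0.9455 = 9.27 m/s²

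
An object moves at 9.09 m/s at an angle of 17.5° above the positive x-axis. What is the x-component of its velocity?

vₓ = v cos(θ) = 9.09 × cos(17.5°) = 8.67 m/s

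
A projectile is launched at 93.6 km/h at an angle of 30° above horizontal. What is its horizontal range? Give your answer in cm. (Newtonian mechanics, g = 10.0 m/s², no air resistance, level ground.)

v₀ = 93.6 km/h × 0.2777777777777778 = 26.0 m/s
R = v₀² × sin(2θ) / g = 26.0² × sin(2 × 30°) / 10.0 = 676.0 × 0.866025 / 10.0 = 58.5433 m
R = 58.5433 m / 0.01 = 5854 cm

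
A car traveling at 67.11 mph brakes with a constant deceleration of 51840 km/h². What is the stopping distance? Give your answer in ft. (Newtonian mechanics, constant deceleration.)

v₀ = 67.11 mph × 0.44704 = 30.0009 m/s
a = 51840 km/h² × 7.716049382716049e-05 = 4.0 m/s²
d = v₀² / (2a) = 30.0009² / (2 × 4.0) = 900.054 / 8.0 = 112.507 m
d = 112.507 m / 0.3048 = 369.1 ft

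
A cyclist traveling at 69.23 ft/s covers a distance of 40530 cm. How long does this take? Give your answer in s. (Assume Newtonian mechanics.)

d = 40530 cm × 0.01 = 405.3 m
v = 69.23 ft/s × 0.3048 = 21.1013 m/s
t = d / v = 405.3 / 21.1013 = 19.21 s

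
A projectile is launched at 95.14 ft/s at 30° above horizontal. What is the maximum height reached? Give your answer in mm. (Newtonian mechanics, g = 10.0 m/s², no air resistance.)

v₀ = 95.14 ft/s × 0.3048 = 28.9987 m/s
H = v₀² × sin²(θ) / (2g) = 28.9987² × sin(30°)² / (2 × 10.0) = 840.925 × 0.25 / 20.0 = 10.5116 m
H = 10.5116 m / 0.001 = 10510 mm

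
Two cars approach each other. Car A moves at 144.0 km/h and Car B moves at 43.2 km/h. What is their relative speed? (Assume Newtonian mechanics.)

v_rel = v_A + v_B = 144.0 + 43.2 = 187.2 km/h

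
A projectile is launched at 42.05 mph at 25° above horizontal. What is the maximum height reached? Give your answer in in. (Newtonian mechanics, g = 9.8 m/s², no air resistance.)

v₀ = 42.05 mph × 0.44704 = 18.798 m/s
H = v₀² × sin²(θ) / (2g) = 18.798² × sin(25°)² / (2 × 9.8) = 353.365 × 0.178606 / 19.6 = 3.22006 m
H = 3.22006 m / 0.0254 = 126.8 in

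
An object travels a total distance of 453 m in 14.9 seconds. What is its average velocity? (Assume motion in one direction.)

v_avg = Δd / Δt = 453 / 14.9 = 30.4 m/s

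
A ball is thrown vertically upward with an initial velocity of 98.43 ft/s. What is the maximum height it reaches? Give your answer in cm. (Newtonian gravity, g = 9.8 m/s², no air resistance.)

v₀ = 98.43 ft/s × 0.3048 = 30.0015 m/s
h_max = v₀² / (2g) = 30.0015² / (2 × 9.8) = 900.09 / 19.6 = 45.923 m
h_max = 45.923 m / 0.01 = 4592 cm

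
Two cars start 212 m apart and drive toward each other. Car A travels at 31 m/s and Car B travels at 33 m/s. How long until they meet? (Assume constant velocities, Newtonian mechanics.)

Combined speed: v_combined = 31 + 33 = 64 m/s
Time to meet: t = d/v_combined = 212/64 = 3.31 s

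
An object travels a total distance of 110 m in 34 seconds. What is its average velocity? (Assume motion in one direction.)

v_avg = Δd / Δt = 110 / 34 = 3.24 m/s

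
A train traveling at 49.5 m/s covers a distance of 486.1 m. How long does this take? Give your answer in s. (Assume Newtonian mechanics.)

t = d / v = 486.1 / 49.5 = 9.82 s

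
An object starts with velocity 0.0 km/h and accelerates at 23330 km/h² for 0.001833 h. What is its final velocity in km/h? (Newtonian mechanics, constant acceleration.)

v₀ = 0.0 km/h × 0.2777777777777778 = 0.0 m/s
a = 23330 km/h² × 7.716049382716049e-05 = 1.80015 m/s²
t = 0.001833 h × 3600.0 = 6.5988 s
v = v₀ + a × t = 0.0 + 1.80015 × 6.5988 = 11.8788 m/s
v = 11.8788 m/s / 0.2777777777777778 = 42.76 km/h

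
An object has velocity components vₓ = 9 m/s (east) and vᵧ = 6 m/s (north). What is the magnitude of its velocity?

|v| = √(vₓ² + vᵧ²) = √(9² + 6²) = √(117) = 10.82 m/s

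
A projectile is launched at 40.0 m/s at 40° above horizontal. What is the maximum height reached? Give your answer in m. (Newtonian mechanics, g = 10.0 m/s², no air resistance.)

H = v₀² × sin²(θ) / (2g) = 40.0² × sin(40°)² / (2 × 10.0) = 1600.0 × 0.413176 / 20.0 = 33.05 m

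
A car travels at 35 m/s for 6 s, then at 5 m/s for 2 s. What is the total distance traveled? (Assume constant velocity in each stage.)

d₁ = v₁t₁ = 35 × 6 = 210 m
d₂ = v₂t₂ = 5 × 2 = 10 m
d_total = 210 + 10 = 220 m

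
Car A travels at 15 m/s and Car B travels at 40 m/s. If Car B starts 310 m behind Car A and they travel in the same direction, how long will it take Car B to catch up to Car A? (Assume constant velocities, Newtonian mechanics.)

Relative speed: v_rel = 40 - 15 = 25 m/s
Time to catch: t = d₀/v_rel = 310/25 = 12.4 s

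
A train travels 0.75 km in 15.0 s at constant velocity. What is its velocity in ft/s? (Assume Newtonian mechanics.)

d = 0.75 km × 1000.0 = 750.0 m
v = d / t = 750.0 / 15.0 = 50.0 m/s
v = 50.0 m/s / 0.3048 = 164.0 ft/s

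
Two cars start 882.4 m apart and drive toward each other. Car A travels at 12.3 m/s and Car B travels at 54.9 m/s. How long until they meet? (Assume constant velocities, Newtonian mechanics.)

Combined speed: v_combined = 12.3 + 54.9 = 67.2 m/s
Time to meet: t = d/v_combined = 882.4/67.2 = 13.13 s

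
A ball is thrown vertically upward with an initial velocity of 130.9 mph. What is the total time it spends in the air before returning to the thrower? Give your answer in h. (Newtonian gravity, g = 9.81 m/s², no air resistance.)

v₀ = 130.9 mph × 0.44704 = 58.5175 m/s
t_total = 2 × v₀ / g = 2 × 58.5175 / 9.81 = 11.9302 s
t_total = 11.9302 s / 3600.0 = 0.003314 h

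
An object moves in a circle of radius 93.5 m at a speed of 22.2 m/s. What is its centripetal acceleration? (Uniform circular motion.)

a_c = v²/r = 22.2²/93.5 = 492.84/93.5 = 5.27 m/s²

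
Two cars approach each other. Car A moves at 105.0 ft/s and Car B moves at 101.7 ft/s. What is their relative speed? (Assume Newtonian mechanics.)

v_rel = v_A + v_B = 105.0 + 101.7 = 206.7 ft/s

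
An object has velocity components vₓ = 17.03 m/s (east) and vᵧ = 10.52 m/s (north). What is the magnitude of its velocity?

|v| = √(vₓ² + vᵧ²) = √(17.03² + 10.52²) = √(400.6913) = 20.02 m/s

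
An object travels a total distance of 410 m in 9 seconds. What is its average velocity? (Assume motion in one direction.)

v_avg = Δd / Δt = 410 / 9 = 45.56 m/s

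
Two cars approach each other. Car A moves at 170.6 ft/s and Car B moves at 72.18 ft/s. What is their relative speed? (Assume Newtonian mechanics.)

v_rel = v_A + v_B = 170.6 + 72.18 = 242.78 ft/s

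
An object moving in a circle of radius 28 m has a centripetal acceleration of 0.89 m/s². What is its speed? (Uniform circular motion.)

v = √(a_c × r) = √(0.89 × 28) = 4.99 m/s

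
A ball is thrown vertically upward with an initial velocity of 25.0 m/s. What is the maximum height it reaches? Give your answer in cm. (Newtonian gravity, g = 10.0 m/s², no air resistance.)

h_max = v₀² / (2g) = 25.0² / (2 × 10.0) = 625.0 / 20.0 = 31.25 m
h_max = 31.25 m / 0.01 = 3125 cm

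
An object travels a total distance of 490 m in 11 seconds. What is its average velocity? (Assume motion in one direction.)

v_avg = Δd / Δt = 490 / 11 = 44.55 m/s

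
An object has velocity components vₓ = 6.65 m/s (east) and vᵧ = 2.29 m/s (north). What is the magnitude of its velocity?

|v| = √(vₓ² + vᵧ²) = √(6.65² + 2.29²) = √(49.4666) = 7.03 m/s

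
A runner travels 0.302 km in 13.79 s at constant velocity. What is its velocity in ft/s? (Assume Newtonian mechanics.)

d = 0.302 km × 1000.0 = 302.0 m
v = d / t = 302.0 / 13.79 = 21.8999 m/s
v = 21.8999 m/s / 0.3048 = 71.85 ft/s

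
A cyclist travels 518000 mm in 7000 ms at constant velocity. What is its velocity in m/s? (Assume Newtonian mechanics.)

d = 518000 mm × 0.001 = 518.0 m
t = 7000 ms × 0.001 = 7.0 s
v = d / t = 518.0 / 7.0 = 74.0 m/s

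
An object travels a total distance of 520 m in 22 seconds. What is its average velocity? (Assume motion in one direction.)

v_avg = Δd / Δt = 520 / 22 = 23.64 m/s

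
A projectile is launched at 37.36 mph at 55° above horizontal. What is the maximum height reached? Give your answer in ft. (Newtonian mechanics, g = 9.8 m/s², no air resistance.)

v₀ = 37.36 mph × 0.44704 = 16.7014 m/s
H = v₀² × sin²(θ) / (2g) = 16.7014² × sin(55°)² / (2 × 9.8) = 278.937 × 0.67101 / 19.6 = 9.54947 m
H = 9.54947 m / 0.3048 = 31.33 ft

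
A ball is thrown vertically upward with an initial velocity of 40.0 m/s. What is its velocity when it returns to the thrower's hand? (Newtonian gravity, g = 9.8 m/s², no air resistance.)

By conservation of energy (no air resistance), the ball returns to the throw height with the same speed as launch, but directed downward.
|v_ground| = v₀ = 40.0 m/s
v_ground = 40.0 m/s (downward)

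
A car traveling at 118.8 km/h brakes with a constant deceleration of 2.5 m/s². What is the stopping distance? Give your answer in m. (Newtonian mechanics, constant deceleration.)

v₀ = 118.8 km/h × 0.2777777777777778 = 33.0 m/s
d = v₀² / (2a) = 33.0² / (2 × 2.5) = 1089.0 / 5.0 = 217.8 m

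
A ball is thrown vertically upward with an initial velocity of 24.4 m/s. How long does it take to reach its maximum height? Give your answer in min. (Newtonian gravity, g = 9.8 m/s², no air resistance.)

t_up = v₀ / g = 24.4 / 9.8 = 2.4898 s
t_up = 2.4898 s / 60.0 = 0.0415 min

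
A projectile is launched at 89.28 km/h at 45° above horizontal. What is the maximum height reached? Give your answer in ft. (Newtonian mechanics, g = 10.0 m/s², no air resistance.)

v₀ = 89.28 km/h × 0.2777777777777778 = 24.8 m/s
H = v₀² × sin²(θ) / (2g) = 24.8² × sin(45°)² / (2 × 10.0) = 615.04 × 0.5 / 20.0 = 15.376 m
H = 15.376 m / 0.3048 = 50.45 ft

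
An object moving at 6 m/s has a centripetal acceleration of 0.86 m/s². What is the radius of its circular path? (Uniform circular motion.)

r = v²/a_c = 6²/0.86 = 41.86 m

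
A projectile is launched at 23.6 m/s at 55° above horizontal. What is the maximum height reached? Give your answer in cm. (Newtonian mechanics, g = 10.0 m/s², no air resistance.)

H = v₀² × sin²(θ) / (2g) = 23.6² × sin(55°)² / (2 × 10.0) = 556.96 × 0.67101 / 20.0 = 18.6863 m
H = 18.6863 m / 0.01 = 1869 cm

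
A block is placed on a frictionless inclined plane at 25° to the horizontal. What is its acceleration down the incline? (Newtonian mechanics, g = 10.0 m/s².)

a = g sin(θ) = 10.0 × sin(25°) = 10.0 × 0.4226 = 4.23 m/s²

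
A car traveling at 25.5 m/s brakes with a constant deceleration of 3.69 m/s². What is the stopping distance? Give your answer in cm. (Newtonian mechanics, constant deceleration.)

d = v₀² / (2a) = 25.5² / (2 × 3.69) = 650.25 / 7.38 = 88.1098 m
d = 88.1098 m / 0.01 = 8811 cm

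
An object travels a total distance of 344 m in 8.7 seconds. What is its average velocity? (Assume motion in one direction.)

v_avg = Δd / Δt = 344 / 8.7 = 39.54 m/s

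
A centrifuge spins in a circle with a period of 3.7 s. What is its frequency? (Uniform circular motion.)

f = 1/T = 1/3.7 = 0.2703 Hz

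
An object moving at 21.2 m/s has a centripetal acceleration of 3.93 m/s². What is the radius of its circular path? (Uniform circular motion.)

r = v²/a_c = 21.2²/3.93 = 114.36 m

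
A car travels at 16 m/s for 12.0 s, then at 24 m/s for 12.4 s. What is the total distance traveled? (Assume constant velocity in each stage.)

d₁ = v₁t₁ = 16 × 12.0 = 192.0 m
d₂ = v₂t₂ = 24 × 12.4 = 297.6 m
d_total = 192.0 + 297.6 = 489.6 m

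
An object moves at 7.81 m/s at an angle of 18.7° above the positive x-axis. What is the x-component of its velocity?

vₓ = v cos(θ) = 7.81 × cos(18.7°) = 7.4 m/s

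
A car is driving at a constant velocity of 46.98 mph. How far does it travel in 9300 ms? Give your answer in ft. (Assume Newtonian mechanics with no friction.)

v = 46.98 mph × 0.44704 = 21.0019 m/s
t = 9300 ms × 0.001 = 9.3 s
d = v × t = 21.0019 × 9.3 = 195.318 m
d = 195.318 m / 0.3048 = 640.8 ft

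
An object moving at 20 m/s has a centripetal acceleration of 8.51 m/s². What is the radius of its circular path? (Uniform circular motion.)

r = v²/a_c = 20²/8.51 = 47.0 m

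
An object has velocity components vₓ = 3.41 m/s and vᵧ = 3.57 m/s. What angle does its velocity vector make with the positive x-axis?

θ = arctan(vᵧ/vₓ) = arctan(3.57/3.41) = 46.31°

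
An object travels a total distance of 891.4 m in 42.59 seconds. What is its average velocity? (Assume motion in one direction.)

v_avg = Δd / Δt = 891.4 / 42.59 = 20.93 m/s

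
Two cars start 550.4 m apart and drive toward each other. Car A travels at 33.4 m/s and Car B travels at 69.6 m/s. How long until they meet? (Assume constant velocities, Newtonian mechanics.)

Combined speed: v_combined = 33.4 + 69.6 = 103.0 m/s
Time to meet: t = d/v_combined = 550.4/103.0 = 5.34 s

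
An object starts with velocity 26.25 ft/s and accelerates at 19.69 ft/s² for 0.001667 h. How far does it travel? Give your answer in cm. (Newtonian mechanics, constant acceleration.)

v₀ = 26.25 ft/s × 0.3048 = 8.001 m/s
a = 19.69 ft/s² × 0.3048 = 6.00151 m/s²
t = 0.001667 h × 3600.0 = 6.0012 s
d = v₀ × t + ½ × a × t² = 8.001 × 6.0012 + 0.5 × 6.00151 × 6.0012² = 156.086 m
d = 156.086 m / 0.01 = 15610 cm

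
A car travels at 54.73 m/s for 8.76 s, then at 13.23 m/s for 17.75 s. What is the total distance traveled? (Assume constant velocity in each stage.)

d₁ = v₁t₁ = 54.73 × 8.76 = 479.4348 m
d₂ = v₂t₂ = 13.23 × 17.75 = 234.8325 m
d_total = 479.4348 + 234.8325 = 714.27 m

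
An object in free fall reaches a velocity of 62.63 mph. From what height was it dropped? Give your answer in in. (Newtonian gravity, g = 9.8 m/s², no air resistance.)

v = 62.63 mph × 0.44704 = 27.9981 m/s
h = v² / (2g) = 27.9981² / (2 × 9.8) = 39.9946 m
h = 39.9946 m / 0.0254 = 1575 in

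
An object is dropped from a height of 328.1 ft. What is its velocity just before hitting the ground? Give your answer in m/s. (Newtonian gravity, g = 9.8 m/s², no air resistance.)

h = 328.1 ft × 0.3048 = 100.005 m
v = √(2gh) = √(2 × 9.8 × 100.005) = 44.27 m/s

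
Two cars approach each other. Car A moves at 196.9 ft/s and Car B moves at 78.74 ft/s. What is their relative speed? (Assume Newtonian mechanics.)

v_rel = v_A + v_B = 196.9 + 78.74 = 275.64 ft/s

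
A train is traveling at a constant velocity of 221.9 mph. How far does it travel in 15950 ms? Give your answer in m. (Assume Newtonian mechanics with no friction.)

v = 221.9 mph × 0.44704 = 99.1982 m/s
t = 15950 ms × 0.001 = 15.95 s
d = v × t = 99.1982 × 15.95 = 1582 m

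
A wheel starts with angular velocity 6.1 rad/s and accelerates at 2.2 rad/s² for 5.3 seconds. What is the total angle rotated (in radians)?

θ = ω₀t + ½αt² = 6.1×5.3 + ½×2.2×5.3² = 63.23 rad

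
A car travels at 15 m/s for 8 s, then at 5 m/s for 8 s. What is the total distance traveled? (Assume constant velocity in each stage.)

d₁ = v₁t₁ = 15 × 8 = 120 m
d₂ = v₂t₂ = 5 × 8 = 40 m
d_total = 120 + 40 = 160 m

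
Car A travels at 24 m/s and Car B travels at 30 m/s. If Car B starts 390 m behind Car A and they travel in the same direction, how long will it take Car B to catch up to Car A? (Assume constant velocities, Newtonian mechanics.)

Relative speed: v_rel = 30 - 24 = 6 m/s
Time to catch: t = d₀/v_rel = 390/6 = 65.0 s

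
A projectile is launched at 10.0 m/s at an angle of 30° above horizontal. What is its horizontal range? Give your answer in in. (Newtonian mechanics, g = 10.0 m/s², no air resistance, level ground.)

R = v₀² × sin(2θ) / g = 10.0² × sin(2 × 30°) / 10.0 = 100.0 × 0.866025 / 10.0 = 8.66025 m
R = 8.66025 m / 0.0254 = 341.0 in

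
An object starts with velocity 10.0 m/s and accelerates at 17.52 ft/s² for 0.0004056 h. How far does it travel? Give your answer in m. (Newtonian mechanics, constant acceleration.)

a = 17.52 ft/s² × 0.3048 = 5.3401 m/s²
t = 0.0004056 h × 3600.0 = 1.46016 s
d = v₀ × t + ½ × a × t² = 10.0 × 1.46016 + 0.5 × 5.3401 × 1.46016² = 20.29 m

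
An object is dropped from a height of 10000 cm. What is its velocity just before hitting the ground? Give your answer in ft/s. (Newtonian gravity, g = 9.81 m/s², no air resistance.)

h = 10000 cm × 0.01 = 100.0 m
v = √(2gh) = √(2 × 9.81 × 100.0) = 44.2945 m/s
v = 44.2945 m/s / 0.3048 = 145.3 ft/s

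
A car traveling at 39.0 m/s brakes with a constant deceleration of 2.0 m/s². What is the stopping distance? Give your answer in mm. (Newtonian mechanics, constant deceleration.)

d = v₀² / (2a) = 39.0² / (2 × 2.0) = 1521.0 / 4.0 = 380.25 m
d = 380.25 m / 0.001 = 380200 mm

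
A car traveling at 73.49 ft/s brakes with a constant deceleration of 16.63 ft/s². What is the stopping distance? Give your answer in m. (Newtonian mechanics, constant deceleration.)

v₀ = 73.49 ft/s × 0.3048 = 22.3998 m/s
a = 16.63 ft/s² × 0.3048 = 5.06882 m/s²
d = v₀² / (2a) = 22.3998² / (2 × 5.06882) = 501.751 / 10.1376 = 49.49 m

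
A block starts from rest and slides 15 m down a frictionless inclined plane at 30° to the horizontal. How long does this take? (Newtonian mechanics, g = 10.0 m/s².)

a = g sin(θ) = 10.0 × sin(30°) = 5.0 m/s²
t = √(2d/a) = √(2 × 15 / 5.0) = 2.45 s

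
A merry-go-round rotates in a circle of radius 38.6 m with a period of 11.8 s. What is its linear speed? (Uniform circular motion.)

v = 2πr/T = 2π×38.6/11.8 = 20.55 m/s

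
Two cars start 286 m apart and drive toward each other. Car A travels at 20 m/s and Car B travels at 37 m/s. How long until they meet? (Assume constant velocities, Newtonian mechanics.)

Combined speed: v_combined = 20 + 37 = 57 m/s
Time to meet: t = d/v_combined = 286/57 = 5.02 s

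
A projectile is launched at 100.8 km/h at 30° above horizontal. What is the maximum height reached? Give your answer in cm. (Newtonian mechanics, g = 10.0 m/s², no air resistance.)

v₀ = 100.8 km/h × 0.2777777777777778 = 28.0 m/s
H = v₀² × sin²(θ) / (2g) = 28.0² × sin(30°)² / (2 × 10.0) = 784.0 × 0.25 / 20.0 = 9.8 m
H = 9.8 m / 0.01 = 980.0 cm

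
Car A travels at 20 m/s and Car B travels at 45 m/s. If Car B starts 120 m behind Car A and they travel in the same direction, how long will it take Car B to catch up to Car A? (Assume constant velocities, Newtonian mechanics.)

Relative speed: v_rel = 45 - 20 = 25 m/s
Time to catch: t = d₀/v_rel = 120/25 = 4.8 s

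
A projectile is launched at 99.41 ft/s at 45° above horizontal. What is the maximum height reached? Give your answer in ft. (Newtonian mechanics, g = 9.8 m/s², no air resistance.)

v₀ = 99.41 ft/s × 0.3048 = 30.3002 m/s
H = v₀² × sin²(θ) / (2g) = 30.3002² × sin(45°)² / (2 × 9.8) = 918.102 × 0.5 / 19.6 = 23.421 m
H = 23.421 m / 0.3048 = 76.84 ft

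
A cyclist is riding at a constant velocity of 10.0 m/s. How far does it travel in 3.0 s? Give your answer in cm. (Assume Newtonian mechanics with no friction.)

d = v × t = 10.0 × 3.0 = 30.0 m
d = 30.0 m / 0.01 = 3000 cm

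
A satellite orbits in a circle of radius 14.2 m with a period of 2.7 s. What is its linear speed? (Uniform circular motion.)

v = 2πr/T = 2π×14.2/2.7 = 33.04 m/s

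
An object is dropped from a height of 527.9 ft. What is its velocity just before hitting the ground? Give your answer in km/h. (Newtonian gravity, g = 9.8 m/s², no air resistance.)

h = 527.9 ft × 0.3048 = 160.904 m
v = √(2gh) = √(2 × 9.8 × 160.904) = 56.158 m/s
v = 56.158 m/s / 0.2777777777777778 = 202.2 km/h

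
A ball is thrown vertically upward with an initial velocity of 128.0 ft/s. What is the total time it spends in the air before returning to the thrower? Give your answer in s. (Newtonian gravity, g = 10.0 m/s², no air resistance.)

v₀ = 128.0 ft/s × 0.3048 = 39.0144 m/s
t_total = 2 × v₀ / g = 2 × 39.0144 / 10.0 = 7.803 s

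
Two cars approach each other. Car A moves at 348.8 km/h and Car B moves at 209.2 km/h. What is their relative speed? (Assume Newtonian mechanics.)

v_rel = v_A + v_B = 348.8 + 209.2 = 558.0 km/h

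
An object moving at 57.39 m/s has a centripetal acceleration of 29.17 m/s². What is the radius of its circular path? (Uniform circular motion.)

r = v²/a_c = 57.39²/29.17 = 112.91 m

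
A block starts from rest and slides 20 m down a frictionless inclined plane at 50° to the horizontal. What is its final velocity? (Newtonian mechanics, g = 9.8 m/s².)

a = g sin(θ) = 9.8 × sin(50°) = 7.5072 m/s²
v = √(2ad) = √(2 × 7.5072 × 20) = 17.33 m/s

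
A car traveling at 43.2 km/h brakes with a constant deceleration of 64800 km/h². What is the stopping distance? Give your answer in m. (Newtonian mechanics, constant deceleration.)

v₀ = 43.2 km/h × 0.2777777777777778 = 12.0 m/s
a = 64800 km/h² × 7.716049382716049e-05 = 5.0 m/s²
d = v₀² / (2a) = 12.0² / (2 × 5.0) = 144.0 / 10.0 = 14.4 m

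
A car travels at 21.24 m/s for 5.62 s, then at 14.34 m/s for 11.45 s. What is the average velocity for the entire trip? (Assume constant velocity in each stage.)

d₁ = v₁t₁ = 21.24 × 5.62 = 119.3688 m
d₂ = v₂t₂ = 14.34 × 11.45 = 164.193 m
d_total = 283.5618 m, t_total = 17.07 s
v_avg = d_total/t_total = 283.5618/17.07 = 16.61 m/s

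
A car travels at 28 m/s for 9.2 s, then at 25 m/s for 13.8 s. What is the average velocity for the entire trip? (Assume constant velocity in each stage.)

d₁ = v₁t₁ = 28 × 9.2 = 257.6 m
d₂ = v₂t₂ = 25 × 13.8 = 345.0 m
d_total = 602.6 m, t_total = 23.0 s
v_avg = d_total/t_total = 602.6/23.0 = 26.2 m/s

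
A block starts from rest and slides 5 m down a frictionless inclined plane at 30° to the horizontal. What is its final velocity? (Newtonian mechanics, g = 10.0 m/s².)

a = g sin(θ) = 10.0 × sin(30°) = 5.0 m/s²
v = √(2ad) = √(2 × 5.0 × 5) = 7.07 m/s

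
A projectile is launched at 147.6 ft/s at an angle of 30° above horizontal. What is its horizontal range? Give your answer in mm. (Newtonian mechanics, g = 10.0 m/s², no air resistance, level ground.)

v₀ = 147.6 ft/s × 0.3048 = 44.9885 m/s
R = v₀² × sin(2θ) / g = 44.9885² × sin(2 × 30°) / 10.0 = 2023.97 × 0.866025 / 10.0 = 175.281 m
R = 175.281 m / 0.001 = 175300 mm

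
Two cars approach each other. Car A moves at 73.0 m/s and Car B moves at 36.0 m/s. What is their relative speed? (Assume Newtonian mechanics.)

v_rel = v_A + v_B = 73.0 + 36.0 = 109.0 m/s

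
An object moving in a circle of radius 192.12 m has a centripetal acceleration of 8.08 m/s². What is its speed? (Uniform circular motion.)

v = √(a_c × r) = √(8.08 × 192.12) = 39.4 m/s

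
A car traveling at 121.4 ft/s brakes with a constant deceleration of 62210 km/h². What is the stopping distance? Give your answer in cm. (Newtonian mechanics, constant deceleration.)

v₀ = 121.4 ft/s × 0.3048 = 37.0027 m/s
a = 62210 km/h² × 7.716049382716049e-05 = 4.80015 m/s²
d = v₀² / (2a) = 37.0027² / (2 × 4.80015) = 1369.2 / 9.6003 = 142.621 m
d = 142.621 m / 0.01 = 14260 cm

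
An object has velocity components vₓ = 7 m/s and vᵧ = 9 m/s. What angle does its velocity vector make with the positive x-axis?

θ = arctan(vᵧ/vₓ) = arctan(9/7) = 52.13°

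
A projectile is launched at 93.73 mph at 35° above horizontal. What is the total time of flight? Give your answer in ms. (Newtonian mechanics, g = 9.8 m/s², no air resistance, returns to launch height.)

v₀ = 93.73 mph × 0.44704 = 41.9011 m/s
T = 2 × v₀ × sin(θ) / g = 2 × 41.9011 × sin(35°) / 9.8 = 2 × 41.9011 × 0.573576 / 9.8 = 4.90479 s
T = 4.90479 s / 0.001 = 4905 ms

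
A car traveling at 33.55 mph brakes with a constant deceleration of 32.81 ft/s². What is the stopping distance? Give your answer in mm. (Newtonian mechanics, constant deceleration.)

v₀ = 33.55 mph × 0.44704 = 14.9982 m/s
a = 32.81 ft/s² × 0.3048 = 10.0005 m/s²
d = v₀² / (2a) = 14.9982² / (2 × 10.0005) = 224.946 / 20.001 = 11.2467 m
d = 11.2467 m / 0.001 = 11250 mm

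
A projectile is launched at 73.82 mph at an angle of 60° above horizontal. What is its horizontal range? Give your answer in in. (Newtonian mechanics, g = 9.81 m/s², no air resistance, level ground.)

v₀ = 73.82 mph × 0.44704 = 33.0005 m/s
R = v₀² × sin(2θ) / g = 33.0005² × sin(2 × 60°) / 9.81 = 1089.03 × 0.866025 / 9.81 = 96.1394 m
R = 96.1394 m / 0.0254 = 3785 in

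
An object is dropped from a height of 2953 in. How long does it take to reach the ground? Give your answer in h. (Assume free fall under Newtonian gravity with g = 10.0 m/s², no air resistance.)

h = 2953 in × 0.0254 = 75.0062 m
t = √(2h/g) = √(2 × 75.0062 / 10.0) = 3.87314 s
t = 3.87314 s / 3600.0 = 0.001076 h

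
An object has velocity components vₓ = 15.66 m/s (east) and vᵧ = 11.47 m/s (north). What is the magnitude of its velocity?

|v| = √(vₓ² + vᵧ²) = √(15.66² + 11.47²) = √(376.7965) = 19.41 m/s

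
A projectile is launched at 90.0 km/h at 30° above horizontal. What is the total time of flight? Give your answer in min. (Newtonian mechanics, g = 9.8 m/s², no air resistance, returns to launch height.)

v₀ = 90.0 km/h × 0.2777777777777778 = 25.0 m/s
T = 2 × v₀ × sin(θ) / g = 2 × 25.0 × sin(30°) / 9.8 = 2 × 25.0 × 0.5 / 9.8 = 2.55102 s
T = 2.55102 s / 60.0 = 0.04252 min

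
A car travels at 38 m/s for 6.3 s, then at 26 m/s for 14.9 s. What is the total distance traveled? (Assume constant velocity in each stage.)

d₁ = v₁t₁ = 38 × 6.3 = 239.4 m
d₂ = v₂t₂ = 26 × 14.9 = 387.4 m
d_total = 239.4 + 387.4 = 626.8 m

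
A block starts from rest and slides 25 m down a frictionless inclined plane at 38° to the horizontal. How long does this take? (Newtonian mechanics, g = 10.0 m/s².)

a = g sin(θ) = 10.0 × sin(38°) = 6.1566 m/s²
t = √(2d/a) = √(2 × 25 / 6.1566) = 2.85 s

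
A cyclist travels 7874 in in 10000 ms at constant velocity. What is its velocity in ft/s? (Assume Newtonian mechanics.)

d = 7874 in × 0.0254 = 200.0 m
t = 10000 ms × 0.001 = 10.0 s
v = d / t = 200.0 / 10.0 = 20.0 m/s
v = 20.0 m/s / 0.3048 = 65.62 ft/s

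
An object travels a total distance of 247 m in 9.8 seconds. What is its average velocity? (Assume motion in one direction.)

v_avg = Δd / Δt = 247 / 9.8 = 25.2 m/s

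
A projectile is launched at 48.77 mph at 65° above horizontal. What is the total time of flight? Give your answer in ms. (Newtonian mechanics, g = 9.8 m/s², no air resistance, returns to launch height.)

v₀ = 48.77 mph × 0.44704 = 21.8021 m/s
T = 2 × v₀ × sin(θ) / g = 2 × 21.8021 × sin(65°) / 9.8 = 2 × 21.8021 × 0.906308 / 9.8 = 4.03253 s
T = 4.03253 s / 0.001 = 4033 ms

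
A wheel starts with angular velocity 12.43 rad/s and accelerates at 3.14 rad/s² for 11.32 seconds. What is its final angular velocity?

ω = ω₀ + αt = 12.43 + 3.14 × 11.32 = 47.97 rad/s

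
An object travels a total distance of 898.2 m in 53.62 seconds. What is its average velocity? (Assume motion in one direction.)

v_avg = Δd / Δt = 898.2 / 53.62 = 16.75 m/s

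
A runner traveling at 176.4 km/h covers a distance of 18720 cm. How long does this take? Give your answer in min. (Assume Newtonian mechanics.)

d = 18720 cm × 0.01 = 187.2 m
v = 176.4 km/h × 0.2777777777777778 = 49.0 m/s
t = d / v = 187.2 / 49.0 = 3.82041 s
t = 3.82041 s / 60.0 = 0.06367 min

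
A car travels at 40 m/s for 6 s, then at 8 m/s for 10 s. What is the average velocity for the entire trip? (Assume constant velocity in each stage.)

d₁ = v₁t₁ = 40 × 6 = 240 m
d₂ = v₂t₂ = 8 × 10 = 80 m
d_total = 320 m, t_total = 16 s
v_avg = d_total/t_total = 320/16 = 20.0 m/s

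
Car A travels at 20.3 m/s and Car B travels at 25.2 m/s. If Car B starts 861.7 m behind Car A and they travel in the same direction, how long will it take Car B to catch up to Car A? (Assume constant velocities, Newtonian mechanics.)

Relative speed: v_rel = 25.2 - 20.3 = 4.9 m/s
Time to catch: t = d₀/v_rel = 861.7/4.9 = 175.86 s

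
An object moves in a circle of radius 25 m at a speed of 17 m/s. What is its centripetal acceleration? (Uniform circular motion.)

a_c = v²/r = 17²/25 = 289/25 = 11.56 m/s²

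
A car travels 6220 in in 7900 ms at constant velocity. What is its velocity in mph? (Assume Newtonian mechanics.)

d = 6220 in × 0.0254 = 157.988 m
t = 7900 ms × 0.001 = 7.9 s
v = d / t = 157.988 / 7.9 = 19.9985 m/s
v = 19.9985 m/s / 0.44704 = 44.74 mph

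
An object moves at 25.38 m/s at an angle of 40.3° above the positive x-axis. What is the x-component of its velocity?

vₓ = v cos(θ) = 25.38 × cos(40.3°) = 19.36 m/s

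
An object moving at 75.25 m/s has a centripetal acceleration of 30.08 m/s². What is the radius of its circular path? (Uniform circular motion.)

r = v²/a_c = 75.25²/30.08 = 188.25 m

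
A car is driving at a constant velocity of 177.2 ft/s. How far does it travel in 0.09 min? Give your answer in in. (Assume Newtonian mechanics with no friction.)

v = 177.2 ft/s × 0.3048 = 54.0106 m/s
t = 0.09 min × 60.0 = 5.4 s
d = v × t = 54.0106 × 5.4 = 291.657 m
d = 291.657 m / 0.0254 = 11480 in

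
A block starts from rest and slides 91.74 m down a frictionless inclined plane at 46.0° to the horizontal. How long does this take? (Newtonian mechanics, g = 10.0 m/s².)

a = g sin(θ) = 10.0 × sin(46.0°) = 7.1934 m/s²
t = √(2d/a) = √(2 × 91.74 / 7.1934) = 5.05 s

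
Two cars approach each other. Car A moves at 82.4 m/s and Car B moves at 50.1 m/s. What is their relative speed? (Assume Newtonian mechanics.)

v_rel = v_A + v_B = 82.4 + 50.1 = 132.5 m/s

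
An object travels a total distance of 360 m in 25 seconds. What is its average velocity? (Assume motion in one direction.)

v_avg = Δd / Δt = 360 / 25 = 14.4 m/s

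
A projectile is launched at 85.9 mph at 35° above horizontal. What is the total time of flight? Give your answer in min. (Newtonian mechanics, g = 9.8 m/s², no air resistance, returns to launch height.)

v₀ = 85.9 mph × 0.44704 = 38.4007 m/s
T = 2 × v₀ × sin(θ) / g = 2 × 38.4007 × sin(35°) / 9.8 = 2 × 38.4007 × 0.573576 / 9.8 = 4.49504 s
T = 4.49504 s / 60.0 = 0.07492 min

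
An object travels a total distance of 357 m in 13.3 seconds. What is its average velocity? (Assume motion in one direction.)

v_avg = Δd / Δt = 357 / 13.3 = 26.84 m/s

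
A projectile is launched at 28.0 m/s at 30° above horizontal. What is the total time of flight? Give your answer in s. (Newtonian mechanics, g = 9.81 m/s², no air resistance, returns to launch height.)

T = 2 × v₀ × sin(θ) / g = 2 × 28.0 × sin(30°) / 9.81 = 2 × 28.0 × 0.5 / 9.81 = 2.854 s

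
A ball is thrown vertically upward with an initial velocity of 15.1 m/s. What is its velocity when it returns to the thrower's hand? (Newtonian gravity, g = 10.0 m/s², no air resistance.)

By conservation of energy (no air resistance), the ball returns to the throw height with the same speed as launch, but directed downward.
|v_ground| = v₀ = 15.1 m/s
v_ground = 15.1 m/s (downward)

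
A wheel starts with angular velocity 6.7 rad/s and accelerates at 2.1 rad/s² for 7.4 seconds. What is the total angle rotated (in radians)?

θ = ω₀t + ½αt² = 6.7×7.4 + ½×2.1×7.4² = 107.08 rad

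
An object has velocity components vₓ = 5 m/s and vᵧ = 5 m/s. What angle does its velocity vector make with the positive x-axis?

θ = arctan(vᵧ/vₓ) = arctan(5/5) = 45.0°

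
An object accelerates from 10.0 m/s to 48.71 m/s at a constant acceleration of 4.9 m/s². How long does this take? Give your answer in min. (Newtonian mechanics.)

t = (v - v₀) / a = (48.71 - 10.0) / 4.9 = 7.9 s
t = 7.9 s / 60.0 = 0.1317 min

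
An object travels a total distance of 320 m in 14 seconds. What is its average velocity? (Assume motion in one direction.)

v_avg = Δd / Δt = 320 / 14 = 22.86 m/s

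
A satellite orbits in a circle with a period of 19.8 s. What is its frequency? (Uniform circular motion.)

f = 1/T = 1/19.8 = 0.0505 Hz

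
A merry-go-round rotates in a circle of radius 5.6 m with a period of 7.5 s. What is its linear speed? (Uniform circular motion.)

v = 2πr/T = 2π×5.6/7.5 = 4.69 m/s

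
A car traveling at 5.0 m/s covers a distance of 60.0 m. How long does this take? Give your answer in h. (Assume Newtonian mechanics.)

t = d / v = 60.0 / 5.0 = 12.0 s
t = 12.0 s / 3600.0 = 0.003333 h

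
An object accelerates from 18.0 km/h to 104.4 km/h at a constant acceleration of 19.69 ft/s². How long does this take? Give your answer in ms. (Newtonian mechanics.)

v₀ = 18.0 km/h × 0.2777777777777778 = 5.0 m/s
v = 104.4 km/h × 0.2777777777777778 = 29.0 m/s
a = 19.69 ft/s² × 0.3048 = 6.00151 m/s²
t = (v - v₀) / a = (29.0 - 5.0) / 6.00151 = 3.99899 s
t = 3.99899 s / 0.001 = 3999 ms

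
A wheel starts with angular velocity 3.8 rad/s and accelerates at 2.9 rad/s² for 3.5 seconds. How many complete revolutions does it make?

θ = ω₀t + ½αt² = 3.8×3.5 + ½×2.9×3.5² = 31.0625 rad
Total revolutions = θ/(2π) = 31.0625/(2π) = 4.94
Complete revolutions = ⌊4.94⌋ = 4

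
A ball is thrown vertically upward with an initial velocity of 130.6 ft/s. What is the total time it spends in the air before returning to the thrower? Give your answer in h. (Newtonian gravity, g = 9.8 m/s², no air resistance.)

v₀ = 130.6 ft/s × 0.3048 = 39.8069 m/s
t_total = 2 × v₀ / g = 2 × 39.8069 / 9.8 = 8.12386 s
t_total = 8.12386 s / 3600.0 = 0.002257 h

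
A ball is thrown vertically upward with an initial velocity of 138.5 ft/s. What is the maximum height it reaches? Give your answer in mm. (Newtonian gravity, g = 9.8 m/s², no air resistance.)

v₀ = 138.5 ft/s × 0.3048 = 42.2148 m/s
h_max = v₀² / (2g) = 42.2148² / (2 × 9.8) = 1782.09 / 19.6 = 90.923 m
h_max = 90.923 m / 0.001 = 90920 mm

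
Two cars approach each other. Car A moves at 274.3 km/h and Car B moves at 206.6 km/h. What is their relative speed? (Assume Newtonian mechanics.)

v_rel = v_A + v_B = 274.3 + 206.6 = 480.9 km/h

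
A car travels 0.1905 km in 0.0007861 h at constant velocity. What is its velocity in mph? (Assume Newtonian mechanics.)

d = 0.1905 km × 1000.0 = 190.5 m
t = 0.0007861 h × 3600.0 = 2.82996 s
v = d / t = 190.5 / 2.82996 = 67.3154 m/s
v = 67.3154 m/s / 0.44704 = 150.6 mph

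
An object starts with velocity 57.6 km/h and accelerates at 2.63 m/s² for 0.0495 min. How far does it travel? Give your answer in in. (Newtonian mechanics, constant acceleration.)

v₀ = 57.6 km/h × 0.2777777777777778 = 16.0 m/s
t = 0.0495 min × 60.0 = 2.97 s
d = v₀ × t + ½ × a × t² = 16.0 × 2.97 + 0.5 × 2.63 × 2.97² = 59.1195 m
d = 59.1195 m / 0.0254 = 2328 in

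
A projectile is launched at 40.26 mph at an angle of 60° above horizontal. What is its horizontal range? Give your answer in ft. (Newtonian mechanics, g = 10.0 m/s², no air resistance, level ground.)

v₀ = 40.26 mph × 0.44704 = 17.9978 m/s
R = v₀² × sin(2θ) / g = 17.9978² × sin(2 × 60°) / 10.0 = 323.921 × 0.866025 / 10.0 = 28.0524 m
R = 28.0524 m / 0.3048 = 92.04 ft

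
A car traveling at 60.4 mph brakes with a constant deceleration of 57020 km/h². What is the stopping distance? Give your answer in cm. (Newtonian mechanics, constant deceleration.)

v₀ = 60.4 mph × 0.44704 = 27.0012 m/s
a = 57020 km/h² × 7.716049382716049e-05 = 4.39969 m/s²
d = v₀² / (2a) = 27.0012² / (2 × 4.39969) = 729.065 / 8.79938 = 82.8541 m
d = 82.8541 m / 0.01 = 8285 cm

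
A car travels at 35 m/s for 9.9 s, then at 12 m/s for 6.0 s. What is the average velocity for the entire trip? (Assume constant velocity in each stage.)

d₁ = v₁t₁ = 35 × 9.9 = 346.5 m
d₂ = v₂t₂ = 12 × 6.0 = 72.0 m
d_total = 418.5 m, t_total = 15.9 s
v_avg = d_total/t_total = 418.5/15.9 = 26.32 m/s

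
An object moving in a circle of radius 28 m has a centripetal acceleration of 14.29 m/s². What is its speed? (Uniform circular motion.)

v = √(a_c × r) = √(14.29 × 28) = 20.0 m/s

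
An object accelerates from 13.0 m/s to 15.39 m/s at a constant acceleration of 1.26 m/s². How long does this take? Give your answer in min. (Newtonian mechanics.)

t = (v - v₀) / a = (15.39 - 13.0) / 1.26 = 1.89683 s
t = 1.89683 s / 60.0 = 0.03161 min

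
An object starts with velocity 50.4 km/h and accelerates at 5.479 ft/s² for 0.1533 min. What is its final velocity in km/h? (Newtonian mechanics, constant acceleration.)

v₀ = 50.4 km/h × 0.2777777777777778 = 14.0 m/s
a = 5.479 ft/s² × 0.3048 = 1.67 m/s²
t = 0.1533 min × 60.0 = 9.198 s
v = v₀ + a × t = 14.0 + 1.67 × 9.198 = 29.3607 m/s
v = 29.3607 m/s / 0.2777777777777778 = 105.7 km/h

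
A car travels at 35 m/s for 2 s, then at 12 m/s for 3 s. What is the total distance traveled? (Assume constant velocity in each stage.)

d₁ = v₁t₁ = 35 × 2 = 70 m
d₂ = v₂t₂ = 12 × 3 = 36 m
d_total = 70 + 36 = 106 m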